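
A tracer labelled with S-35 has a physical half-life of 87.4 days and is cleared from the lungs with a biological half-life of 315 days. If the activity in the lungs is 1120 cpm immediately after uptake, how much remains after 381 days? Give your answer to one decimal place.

1/t_eff = 1/t_phys + 1/t_biol = 1/87.4 + 1/315 = 0.014616 per day.
t_eff = 87.4 × 315 / (87.4 + 315) ≈ 68.417 days.
Remaining = 1120 × (1/2)^(381/68.417) = 1120 × (1/2)^5.5688 ≈ 23.596 cpm.

23.6 cpm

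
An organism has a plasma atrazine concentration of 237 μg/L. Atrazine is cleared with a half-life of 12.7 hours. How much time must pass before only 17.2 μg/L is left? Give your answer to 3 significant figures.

48.1 hours

Fraction remaining = 17.2/237 ≈ 0.072574.
n = log₂(237/17.2) = ln(13.779)/ln 2 ≈ 3.7844 half-lives.
t = n × t½ = 3.7844 × 12.7 ≈ 48.062 hours.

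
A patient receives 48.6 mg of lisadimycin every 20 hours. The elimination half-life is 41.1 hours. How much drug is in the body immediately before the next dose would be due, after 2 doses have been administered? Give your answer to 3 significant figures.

59.4 mg

The 2 doses were given 40, 20 hours ago.
Total = 48.6·(1/2)^(40/41.1) + 48.6·(1/2)^(20/41.1)
      = 24.755 + 34.686 ≈ 59.441 mg.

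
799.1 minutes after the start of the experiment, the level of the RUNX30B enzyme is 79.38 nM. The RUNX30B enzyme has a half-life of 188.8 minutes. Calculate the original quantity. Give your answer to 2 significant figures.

Number of half-lives elapsed: n = 799.1/188.8 ≈ 4.2325.
A₀ = A × 2^n = 79.38 × 2^4.2325 = 79.38 × 18.798 ≈ 1492.2 nM.

1500 nM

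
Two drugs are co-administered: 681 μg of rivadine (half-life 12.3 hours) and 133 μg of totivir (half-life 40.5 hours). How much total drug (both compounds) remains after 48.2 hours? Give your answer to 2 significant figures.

rivadine: 681 × (1/2)^(48.2/12.3) = 681 × (1/2)^3.9187 ≈ 45.03 μg.
totivir: 133 × (1/2)^(48.2/40.5) = 133 × (1/2)^1.1901 ≈ 58.289 μg.
Total = 45.03 + 58.289 ≈ 103.32 μg.

100 μg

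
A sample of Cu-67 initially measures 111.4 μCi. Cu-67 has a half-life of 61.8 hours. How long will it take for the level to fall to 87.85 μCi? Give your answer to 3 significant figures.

Fraction remaining = 87.85/111.4 ≈ 0.7886.
n = log₂(111.4/87.85) = ln(1.2681)/ln 2 ≈ 0.34264 half-lives.
t = n × t½ = 0.34264 × 61.8 ≈ 21.175 hours.

21.2 hours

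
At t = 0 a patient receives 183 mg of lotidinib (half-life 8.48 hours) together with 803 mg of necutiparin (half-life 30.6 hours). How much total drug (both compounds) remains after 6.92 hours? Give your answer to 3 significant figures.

790 mg

lotidinib: 183 × (1/2)^(6.92/8.48) = 183 × (1/2)^0.81604 ≈ 103.94 mg.
necutiparin: 803 × (1/2)^(6.92/30.6) = 803 × (1/2)^0.22614 ≈ 686.5 mg.
Total = 103.94 + 686.5 ≈ 790.44 mg.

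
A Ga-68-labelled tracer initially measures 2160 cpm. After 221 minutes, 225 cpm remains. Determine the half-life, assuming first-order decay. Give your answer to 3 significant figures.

A/A₀ = 225/2160 ≈ 0.10417.
n = log₂(9.6) ≈ 3.263 half-lives elapsed in 221 minutes.
t½ = 221/3.263 ≈ 67.728 minutes.

67.7 minutes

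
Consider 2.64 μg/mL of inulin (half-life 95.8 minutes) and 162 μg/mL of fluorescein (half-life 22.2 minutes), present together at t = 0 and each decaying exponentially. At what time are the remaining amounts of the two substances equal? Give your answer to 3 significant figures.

172 minutes

Set 2.64·(1/2)^(t/95.8) = 162·(1/2)^(t/22.2).
Taking log₂: log₂(2.64/162) = t·(1/95.8 − 1/22.2).
log₂(0.016296) = -5.9393; 1/95.8 − 1/22.2 = -0.034607.
t = -5.9393 / -0.034607 ≈ 171.62 minutes.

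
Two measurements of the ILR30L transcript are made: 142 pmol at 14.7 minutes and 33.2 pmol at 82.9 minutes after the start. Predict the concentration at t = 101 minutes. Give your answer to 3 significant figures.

Over Δt = 82.9 − 14.7 = 68.2 minutes, the level fell by a factor of 142/33.2 ≈ 4.2771.
n = log₂(4.2771) ≈ 2.0966 half-lives, so t½ = 68.2/2.0966 ≈ 32.528 minutes.
From t = 82.9 to t = 101: 33.2 × (1/2)^((101−82.9)/32.528) ≈ 22.575 pmol.

22.6 pmol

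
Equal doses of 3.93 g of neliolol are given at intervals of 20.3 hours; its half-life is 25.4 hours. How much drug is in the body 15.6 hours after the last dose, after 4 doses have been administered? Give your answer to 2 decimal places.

5.38 g

The 4 doses were given 76.5, 56.2, 35.9, 15.6 hours ago.
Total = 3.93·(1/2)^(76.5/25.4) + 3.93·(1/2)^(56.2/25.4) + 3.93·(1/2)^(35.9/25.4) + 3.93·(1/2)^(15.6/25.4)
      = 0.48724 + 0.84788 + 1.4754 + 2.5675 ≈ 5.378 g.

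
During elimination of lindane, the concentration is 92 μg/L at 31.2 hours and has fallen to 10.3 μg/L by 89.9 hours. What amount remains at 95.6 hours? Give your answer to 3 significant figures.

Over Δt = 89.9 − 31.2 = 58.7 hours, the level fell by a factor of 92/10.3 ≈ 8.932.
n = log₂(8.932) ≈ 3.159 half-lives, so t½ = 58.7/3.159 ≈ 18.582 hours.
From t = 89.9 to t = 95.6: 10.3 × (1/2)^((95.6−89.9)/18.582) ≈ 8.3271 μg/L.

8.33 μg/L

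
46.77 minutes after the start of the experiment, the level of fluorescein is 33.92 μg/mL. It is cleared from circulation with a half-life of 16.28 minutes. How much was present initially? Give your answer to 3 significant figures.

248 μg/mL

Number of half-lives elapsed: n = 46.77/16.28 ≈ 2.8729.
A₀ = A × 2^n = 33.92 × 2^2.8729 = 33.92 × 7.3251 ≈ 248.47 μg/mL.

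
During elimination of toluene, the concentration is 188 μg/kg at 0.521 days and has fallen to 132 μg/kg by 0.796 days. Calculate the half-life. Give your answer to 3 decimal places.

Over Δt = 0.796 − 0.521 = 0.275 days, the level fell by a factor of 188/132 ≈ 1.4242.
n = log₂(1.4242) ≈ 0.51019 half-lives, so t½ = 0.275/0.51019 ≈ 0.53901 days.

0.539 days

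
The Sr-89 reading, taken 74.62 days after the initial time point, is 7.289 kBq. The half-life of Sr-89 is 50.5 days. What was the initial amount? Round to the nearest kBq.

Number of half-lives elapsed: n = 74.62/50.5 ≈ 1.4776.
A₀ = A × 2^n = 7.289 × 2^1.4776 = 7.289 × 2.7849 ≈ 20.299 kBq.

20 kBq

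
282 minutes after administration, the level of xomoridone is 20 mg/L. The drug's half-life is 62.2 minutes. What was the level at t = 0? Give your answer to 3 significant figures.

463 mg/L

Number of half-lives elapsed: n = 282/62.2 ≈ 4.5338.
A₀ = A × 2^n = 20 × 2^4.5338 = 20 × 23.163 ≈ 463.26 mg/L.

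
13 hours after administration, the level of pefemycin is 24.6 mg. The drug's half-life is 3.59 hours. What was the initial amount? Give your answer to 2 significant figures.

300 mg

Number of half-lives elapsed: n = 13/3.59 ≈ 3.6212.
A₀ = A × 2^n = 24.6 × 2^3.6212 = 24.6 × 12.305 ≈ 302.7 mg.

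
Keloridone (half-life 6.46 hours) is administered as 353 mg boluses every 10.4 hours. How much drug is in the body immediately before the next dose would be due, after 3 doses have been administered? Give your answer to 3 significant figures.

166 mg

The 3 doses were given 31.2, 20.8, 10.4 hours ago.
Total = 353·(1/2)^(31.2/6.46) + 353·(1/2)^(20.8/6.46) + 353·(1/2)^(10.4/6.46)
      = 12.413 + 37.889 + 115.65 ≈ 165.95 mg.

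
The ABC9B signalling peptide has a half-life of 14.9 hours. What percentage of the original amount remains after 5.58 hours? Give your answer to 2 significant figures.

77%

n = 5.58/14.9 ≈ 0.3745 half-lives.
Fraction remaining = (1/2)^0.3745 ≈ 0.77137, i.e. 77.137%.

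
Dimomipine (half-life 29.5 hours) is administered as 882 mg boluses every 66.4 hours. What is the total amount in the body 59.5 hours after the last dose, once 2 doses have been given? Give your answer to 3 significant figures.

264 mg

The 2 doses were given 125.9, 59.5 hours ago.
Total = 882·(1/2)^(125.9/29.5) + 882·(1/2)^(59.5/29.5)
      = 45.786 + 217.92 ≈ 263.71 mg.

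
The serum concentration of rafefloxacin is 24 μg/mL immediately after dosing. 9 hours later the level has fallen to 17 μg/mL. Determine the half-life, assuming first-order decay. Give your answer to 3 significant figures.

18.1 hours

A/A₀ = 17/24 ≈ 0.70833.
n = log₂(1.4118) ≈ 0.4975 half-lives elapsed in 9 hours.
t½ = 9/0.4975 ≈ 18.09 hours.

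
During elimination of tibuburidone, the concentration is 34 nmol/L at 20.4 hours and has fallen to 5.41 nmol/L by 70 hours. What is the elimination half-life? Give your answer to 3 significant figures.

18.7 hours

Over Δt = 70 − 20.4 = 49.6 hours, the level fell by a factor of 34/5.41 ≈ 6.2847.
n = log₂(6.2847) ≈ 2.6518 half-lives, so t½ = 49.6/2.6518 ≈ 18.704 hours.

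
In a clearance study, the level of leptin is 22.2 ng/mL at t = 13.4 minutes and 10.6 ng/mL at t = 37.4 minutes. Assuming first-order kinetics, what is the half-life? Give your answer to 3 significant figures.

Over Δt = 37.4 − 13.4 = 24 minutes, the level fell by a factor of 22.2/10.6 ≈ 2.0943.
n = log₂(2.0943) ≈ 1.0665 half-lives, so t½ = 24/1.0665 ≈ 22.504 minutes.

22.5 minutes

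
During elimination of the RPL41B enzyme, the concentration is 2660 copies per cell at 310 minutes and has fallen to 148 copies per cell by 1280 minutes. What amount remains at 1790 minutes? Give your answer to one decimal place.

32.4 copies per cell

Over Δt = 1280 − 310 = 970 minutes, the level fell by a factor of 2660/148 ≈ 17.973.
n = log₂(17.973) ≈ 4.1678 half-lives, so t½ = 970/4.1678 ≈ 232.74 minutes.
From t = 1280 to t = 1790: 148 × (1/2)^((1790−1280)/232.74) ≈ 32.405 copies per cell.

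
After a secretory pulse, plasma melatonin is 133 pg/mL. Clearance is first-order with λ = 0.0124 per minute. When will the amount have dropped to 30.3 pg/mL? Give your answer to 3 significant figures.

t½ = ln 2 / λ = 0.69315 / 0.0124 ≈ 55.899 minutes.
Fraction remaining = 30.3/133 ≈ 0.22782.
n = log₂(133/30.3) = ln(4.3894)/ln 2 ≈ 2.134 half-lives.
t = n × t½ = 2.134 × 55.899 ≈ 119.29 minutes.

119 minutes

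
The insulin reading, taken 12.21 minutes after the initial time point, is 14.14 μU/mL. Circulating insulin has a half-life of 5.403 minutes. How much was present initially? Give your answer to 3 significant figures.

Number of half-lives elapsed: n = 12.21/5.403 ≈ 2.2599.
A₀ = A × 2^n = 14.14 × 2^2.2599 = 14.14 × 4.7894 ≈ 67.723 μU/mL.

67.7 μU/mL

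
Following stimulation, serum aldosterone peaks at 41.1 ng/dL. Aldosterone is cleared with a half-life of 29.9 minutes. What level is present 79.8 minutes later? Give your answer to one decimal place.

Number of half-lives: n = 79.8/29.9 ≈ 2.6689.
Remaining = 41.1 × (1/2)^2.6689 = 41.1 × 0.15725 ≈ 6.4628 ng/dL.

6.5 ng/dL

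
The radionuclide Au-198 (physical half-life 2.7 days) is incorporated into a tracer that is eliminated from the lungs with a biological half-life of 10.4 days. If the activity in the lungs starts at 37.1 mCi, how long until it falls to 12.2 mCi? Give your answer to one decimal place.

1/t_eff = 1/t_phys + 1/t_biol = 1/2.7 + 1/10.4 = 0.46652 per day.
t_eff = 2.7 × 10.4 / (2.7 + 10.4) ≈ 2.1435 days.
n = log₂(37.1/12.2) ≈ 1.6045; t = 1.6045 × 2.1435 ≈ 3.4393 days.

3.4 days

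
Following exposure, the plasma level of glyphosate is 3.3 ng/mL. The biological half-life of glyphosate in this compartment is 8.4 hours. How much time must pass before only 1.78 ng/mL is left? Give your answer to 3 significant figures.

7.48 hours

Fraction remaining = 1.78/3.3 ≈ 0.53939.
n = log₂(3.3/1.78) = ln(1.8539)/ln 2 ≈ 0.89059 half-lives.
t = n × t½ = 0.89059 × 8.4 ≈ 7.4809 hours.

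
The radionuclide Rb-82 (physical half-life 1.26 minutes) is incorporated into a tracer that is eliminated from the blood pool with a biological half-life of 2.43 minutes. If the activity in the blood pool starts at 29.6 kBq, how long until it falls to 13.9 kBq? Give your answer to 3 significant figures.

0.905 minutes

1/t_eff = 1/t_phys + 1/t_biol = 1/1.26 + 1/2.43 = 1.2052 per minute.
t_eff = 1.26 × 2.43 / (1.26 + 2.43) ≈ 0.82976 minutes.
n = log₂(29.6/13.9) ≈ 1.0905; t = 1.0905 × 0.82976 ≈ 0.90486 minutes.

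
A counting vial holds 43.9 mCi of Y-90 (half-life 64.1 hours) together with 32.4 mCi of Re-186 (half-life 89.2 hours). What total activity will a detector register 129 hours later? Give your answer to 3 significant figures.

22.8 mCi

Y-90: 43.9 × (1/2)^(129/64.1) = 43.9 × (1/2)^2.0125 ≈ 10.88 mCi.
Re-186: 32.4 × (1/2)^(129/89.2) = 32.4 × (1/2)^1.4462 ≈ 11.89 mCi.
Total = 10.88 + 11.89 ≈ 22.771 mCi.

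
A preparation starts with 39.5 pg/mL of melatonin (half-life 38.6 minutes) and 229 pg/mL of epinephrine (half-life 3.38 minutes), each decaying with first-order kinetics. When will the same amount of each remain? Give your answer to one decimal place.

Set 39.5·(1/2)^(t/38.6) = 229·(1/2)^(t/3.38).
Taking log₂: log₂(39.5/229) = t·(1/38.6 − 1/3.38).
log₂(0.17249) = -2.5354; 1/38.6 − 1/3.38 = -0.26995.
t = -2.5354 / -0.26995 ≈ 9.3922 minutes.

9.4 minutes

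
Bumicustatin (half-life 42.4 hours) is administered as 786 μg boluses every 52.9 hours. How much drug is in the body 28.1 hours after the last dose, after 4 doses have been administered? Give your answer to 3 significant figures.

The 4 doses were given 186.8, 133.9, 81, 28.1 hours ago.
Total = 786·(1/2)^(186.8/42.4) + 786·(1/2)^(133.9/42.4) + 786·(1/2)^(81/42.4) + 786·(1/2)^(28.1/42.4)
      = 37.084 + 88.057 + 209.09 + 496.5 ≈ 830.74 μg.

831 μg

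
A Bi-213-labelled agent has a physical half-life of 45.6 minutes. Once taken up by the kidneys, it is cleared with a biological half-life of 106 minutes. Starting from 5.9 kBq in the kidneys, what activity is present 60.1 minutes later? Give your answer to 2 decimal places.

1/t_eff = 1/t_phys + 1/t_biol = 1/45.6 + 1/106 = 0.031364 per minute.
t_eff = 45.6 × 106 / (45.6 + 106) ≈ 31.884 minutes.
Remaining = 5.9 × (1/2)^(60.1/31.884) = 5.9 × (1/2)^1.885 ≈ 1.5974 kBq.

1.60 kBq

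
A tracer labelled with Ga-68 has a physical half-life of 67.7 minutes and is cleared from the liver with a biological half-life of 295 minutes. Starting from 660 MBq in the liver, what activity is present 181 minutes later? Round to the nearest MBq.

1/t_eff = 1/t_phys + 1/t_biol = 1/67.7 + 1/295 = 0.018161 per minute.
t_eff = 67.7 × 295 / (67.7 + 295) ≈ 55.063 minutes.
Remaining = 660 × (1/2)^(181/55.063) = 660 × (1/2)^3.2871 ≈ 67.612 MBq.

68 MBq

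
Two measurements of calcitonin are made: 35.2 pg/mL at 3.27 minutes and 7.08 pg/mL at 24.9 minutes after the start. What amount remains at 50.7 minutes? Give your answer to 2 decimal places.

1.05 pg/mL

Over Δt = 24.9 − 3.27 = 21.63 minutes, the level fell by a factor of 35.2/7.08 ≈ 4.9718.
n = log₂(4.9718) ≈ 2.3138 half-lives, so t½ = 21.63/2.3138 ≈ 9.3484 minutes.
From t = 24.9 to t = 50.7: 7.08 × (1/2)^((50.7−24.9)/9.3484) ≈ 1.0453 pg/mL.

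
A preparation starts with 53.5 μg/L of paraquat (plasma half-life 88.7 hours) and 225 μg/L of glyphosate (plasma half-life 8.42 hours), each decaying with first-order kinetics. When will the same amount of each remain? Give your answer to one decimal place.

19.3 hours

Set 53.5·(1/2)^(t/88.7) = 225·(1/2)^(t/8.42).
Taking log₂: log₂(53.5/225) = t·(1/88.7 − 1/8.42).
log₂(0.23778) = -2.0723; 1/88.7 − 1/8.42 = -0.10749.
t = -2.0723 / -0.10749 ≈ 19.279 hours.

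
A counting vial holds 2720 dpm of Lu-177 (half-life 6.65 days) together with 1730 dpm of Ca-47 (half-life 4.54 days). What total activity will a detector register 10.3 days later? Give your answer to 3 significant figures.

Lu-177: 2720 × (1/2)^(10.3/6.65) = 2720 × (1/2)^1.5489 ≈ 929.63 dpm.
Ca-47: 1730 × (1/2)^(10.3/4.54) = 1730 × (1/2)^2.2687 ≈ 359 dpm.
Total = 929.63 + 359 ≈ 1288.6 dpm.

1290 dpm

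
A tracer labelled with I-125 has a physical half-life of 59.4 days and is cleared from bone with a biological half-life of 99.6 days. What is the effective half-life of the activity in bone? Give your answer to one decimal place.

1/t_eff = 1/t_phys + 1/t_biol = 1/59.4 + 1/99.6 = 0.026875 per day.
t_eff = 59.4 × 99.6 / (59.4 + 99.6) ≈ 37.209 days.

37.2 days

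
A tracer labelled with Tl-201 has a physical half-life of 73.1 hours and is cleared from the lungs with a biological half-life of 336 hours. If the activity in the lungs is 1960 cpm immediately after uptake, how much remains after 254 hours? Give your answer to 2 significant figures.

1/t_eff = 1/t_phys + 1/t_biol = 1/73.1 + 1/336 = 0.016656 per hour.
t_eff = 73.1 × 336 / (73.1 + 336) ≈ 60.038 hours.
Remaining = 1960 × (1/2)^(254/60.038) = 1960 × (1/2)^4.2306 ≈ 104.4 cpm.

100 cpm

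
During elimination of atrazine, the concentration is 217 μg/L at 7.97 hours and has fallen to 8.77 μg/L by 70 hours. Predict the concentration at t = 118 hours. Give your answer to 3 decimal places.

0.732 μg/L

Over Δt = 70 − 7.97 = 62.03 hours, the level fell by a factor of 217/8.77 ≈ 24.743.
n = log₂(24.743) ≈ 4.629 half-lives, so t½ = 62.03/4.629 ≈ 13.4 hours.
From t = 70 to t = 118: 8.77 × (1/2)^((118−70)/13.4) ≈ 0.73234 μg/L.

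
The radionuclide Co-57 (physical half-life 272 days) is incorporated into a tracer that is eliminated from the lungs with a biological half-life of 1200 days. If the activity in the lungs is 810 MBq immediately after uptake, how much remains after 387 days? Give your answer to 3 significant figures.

242 MBq

1/t_eff = 1/t_phys + 1/t_biol = 1/272 + 1/1200 = 0.0045098 per day.
t_eff = 272 × 1200 / (272 + 1200) ≈ 221.74 days.
Remaining = 810 × (1/2)^(387/221.74) = 810 × (1/2)^1.7453 ≈ 241.6 MBq.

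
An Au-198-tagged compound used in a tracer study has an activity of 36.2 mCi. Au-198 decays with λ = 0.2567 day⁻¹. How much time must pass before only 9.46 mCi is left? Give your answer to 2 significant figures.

5.2 days

t½ = ln 2 / λ = 0.69315 / 0.2567 ≈ 2.7002 days.
Fraction remaining = 9.46/36.2 ≈ 0.26133.
n = log₂(36.2/9.46) = ln(3.8266)/ln 2 ≈ 1.9361 half-lives.
t = n × t½ = 1.9361 × 2.7002 ≈ 5.2278 days.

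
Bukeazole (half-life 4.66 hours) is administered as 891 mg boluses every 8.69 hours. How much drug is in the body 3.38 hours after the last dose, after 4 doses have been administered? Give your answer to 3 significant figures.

The 4 doses were given 29.45, 20.76, 12.07, 3.38 hours ago.
Total = 891·(1/2)^(29.45/4.66) + 891·(1/2)^(20.76/4.66) + 891·(1/2)^(12.07/4.66) + 891·(1/2)^(3.38/4.66)
      = 11.154 + 40.626 + 147.97 + 538.93 ≈ 738.68 mg.

739 mg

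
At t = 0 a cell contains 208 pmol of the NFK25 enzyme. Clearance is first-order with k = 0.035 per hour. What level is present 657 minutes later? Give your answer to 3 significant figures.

t½ = ln 2 / k = 0.69315 / 0.035 ≈ 19.804 hours.
Convert the elapsed time: 657 minutes = 10.95 hours.
Number of half-lives: n = 10.95/19.804 ≈ 0.55291.
Remaining = 208 × (1/2)^0.55291 = 208 × 0.68164 ≈ 141.78 pmol.

142 pmol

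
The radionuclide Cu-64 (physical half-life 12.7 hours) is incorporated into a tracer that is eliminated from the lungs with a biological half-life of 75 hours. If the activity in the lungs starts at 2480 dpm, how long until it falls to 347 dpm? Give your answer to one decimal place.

30.8 hours

1/t_eff = 1/t_phys + 1/t_biol = 1/12.7 + 1/75 = 0.092073 per hour.
t_eff = 12.7 × 75 / (12.7 + 75) ≈ 10.861 hours.
n = log₂(2480/347) ≈ 2.8373; t = 2.8373 × 10.861 ≈ 30.816 hours.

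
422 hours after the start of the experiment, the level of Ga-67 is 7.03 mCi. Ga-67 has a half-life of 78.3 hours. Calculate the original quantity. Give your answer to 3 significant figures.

Number of half-lives elapsed: n = 422/78.3 ≈ 5.3895.
A₀ = A × 2^n = 7.03 × 2^5.3895 = 7.03 × 41.919 ≈ 294.69 mCi.

295 mCi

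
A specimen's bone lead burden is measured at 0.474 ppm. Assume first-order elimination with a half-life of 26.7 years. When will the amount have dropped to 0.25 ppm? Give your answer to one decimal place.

24.6 years

Fraction remaining = 0.25/0.474 ≈ 0.52743.
n = log₂(0.474/0.25) = ln(1.896)/ln 2 ≈ 0.92296 half-lives.
t = n × t½ = 0.92296 × 26.7 ≈ 24.643 years.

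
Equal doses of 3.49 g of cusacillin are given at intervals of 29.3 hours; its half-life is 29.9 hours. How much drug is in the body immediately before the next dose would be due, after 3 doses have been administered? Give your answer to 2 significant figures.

3.1 g

The 3 doses were given 87.9, 58.6, 29.3 hours ago.
Total = 3.49·(1/2)^(87.9/29.9) + 3.49·(1/2)^(58.6/29.9) + 3.49·(1/2)^(29.3/29.9)
      = 0.45484 + 0.89711 + 1.7694 ≈ 3.1214 g.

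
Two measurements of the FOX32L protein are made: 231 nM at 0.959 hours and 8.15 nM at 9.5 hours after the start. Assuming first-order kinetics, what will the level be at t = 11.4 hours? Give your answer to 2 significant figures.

3.9 nM

Over Δt = 9.5 − 0.959 = 8.541 hours, the level fell by a factor of 231/8.15 ≈ 28.344.
n = log₂(28.344) ≈ 4.8249 half-lives, so t½ = 8.541/4.8249 ≈ 1.7702 hours.
From t = 9.5 to t = 11.4: 8.15 × (1/2)^((11.4−9.5)/1.7702) ≈ 3.873 nM.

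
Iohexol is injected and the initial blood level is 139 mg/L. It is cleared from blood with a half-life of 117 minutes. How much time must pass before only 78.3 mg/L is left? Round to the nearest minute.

Fraction remaining = 78.3/139 ≈ 0.56331.
n = log₂(139/78.3) = ln(1.7752)/ln 2 ≈ 0.828 half-lives.
t = n × t½ = 0.828 × 117 ≈ 96.876 minutes.

97 minutes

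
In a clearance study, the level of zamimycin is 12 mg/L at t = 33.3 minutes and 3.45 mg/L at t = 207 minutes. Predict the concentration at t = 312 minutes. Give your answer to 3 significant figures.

1.62 mg/L

Over Δt = 207 − 33.3 = 173.7 minutes, the level fell by a factor of 12/3.45 ≈ 3.4783.
n = log₂(3.4783) ≈ 1.7984 half-lives, so t½ = 173.7/1.7984 ≈ 96.588 minutes.
From t = 207 to t = 312: 3.45 × (1/2)^((312−207)/96.588) ≈ 1.6239 mg/L.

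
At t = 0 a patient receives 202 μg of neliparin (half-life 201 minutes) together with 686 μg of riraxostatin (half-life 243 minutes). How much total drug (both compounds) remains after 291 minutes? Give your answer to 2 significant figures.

neliparin: 202 × (1/2)^(291/201) = 202 × (1/2)^1.4478 ≈ 74.051 μg.
riraxostatin: 686 × (1/2)^(291/243) = 686 × (1/2)^1.1975 ≈ 299.11 μg.
Total = 74.051 + 299.11 ≈ 373.16 μg.

370 μg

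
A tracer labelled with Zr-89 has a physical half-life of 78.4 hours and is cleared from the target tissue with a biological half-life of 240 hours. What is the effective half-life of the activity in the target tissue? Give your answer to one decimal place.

59.1 hours

1/t_eff = 1/t_phys + 1/t_biol = 1/78.4 + 1/240 = 0.016922 per hour.
t_eff = 78.4 × 240 / (78.4 + 240) ≈ 59.095 hours.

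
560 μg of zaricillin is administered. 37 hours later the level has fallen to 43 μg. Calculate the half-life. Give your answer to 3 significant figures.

A/A₀ = 43/560 ≈ 0.076786.
n = log₂(13.023) ≈ 3.703 half-lives elapsed in 37 hours.
t½ = 37/3.703 ≈ 9.9918 hours.

9.99 hours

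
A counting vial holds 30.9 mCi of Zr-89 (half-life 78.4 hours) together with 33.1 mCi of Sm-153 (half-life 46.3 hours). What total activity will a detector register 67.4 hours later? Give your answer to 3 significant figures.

29.1 mCi

Zr-89: 30.9 × (1/2)^(67.4/78.4) = 30.9 × (1/2)^0.85969 ≈ 17.028 mCi.
Sm-153: 33.1 × (1/2)^(67.4/46.3) = 33.1 × (1/2)^1.4557 ≈ 12.067 mCi.
Total = 17.028 + 12.067 ≈ 29.095 mCi.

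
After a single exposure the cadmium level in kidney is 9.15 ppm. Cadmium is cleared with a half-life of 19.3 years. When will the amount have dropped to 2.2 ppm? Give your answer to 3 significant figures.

39.7 years

Fraction remaining = 2.2/9.15 ≈ 0.24044.
n = log₂(9.15/2.2) = ln(4.1591)/ln 2 ≈ 2.0563 half-lives.
t = n × t½ = 2.0563 × 19.3 ≈ 39.686 years.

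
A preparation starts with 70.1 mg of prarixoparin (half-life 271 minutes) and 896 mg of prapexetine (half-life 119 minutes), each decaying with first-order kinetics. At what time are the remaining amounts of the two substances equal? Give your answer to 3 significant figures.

Set 70.1·(1/2)^(t/271) = 896·(1/2)^(t/119).
Taking log₂: log₂(70.1/896) = t·(1/271 − 1/119).
log₂(0.078237) = -3.676; 1/271 − 1/119 = -0.0047133.
t = -3.676 / -0.0047133 ≈ 779.92 minutes.

780 minutes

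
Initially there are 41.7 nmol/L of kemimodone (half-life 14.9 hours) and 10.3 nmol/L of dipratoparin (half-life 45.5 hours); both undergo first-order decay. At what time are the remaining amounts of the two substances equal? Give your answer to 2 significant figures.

Set 41.7·(1/2)^(t/14.9) = 10.3·(1/2)^(t/45.5).
Taking log₂: log₂(41.7/10.3) = t·(1/14.9 − 1/45.5).
log₂(4.0485) = 2.0174; 1/14.9 − 1/45.5 = 0.045136.
t = 2.0174 / 0.045136 ≈ 44.696 hours.

45 hours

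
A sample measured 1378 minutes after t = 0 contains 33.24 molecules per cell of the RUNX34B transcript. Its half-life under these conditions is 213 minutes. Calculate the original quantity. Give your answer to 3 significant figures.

2950 molecules per cell

Number of half-lives elapsed: n = 1378/213 ≈ 6.4695.
A₀ = A × 2^n = 33.24 × 2^6.4695 = 33.24 × 88.615 ≈ 2945.6 molecules per cell.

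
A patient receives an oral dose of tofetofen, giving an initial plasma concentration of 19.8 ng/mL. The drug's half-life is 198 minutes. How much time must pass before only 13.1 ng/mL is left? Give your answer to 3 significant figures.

118 minutes

Fraction remaining = 13.1/19.8 ≈ 0.66162.
n = log₂(19.8/13.1) = ln(1.5115)/ln 2 ≈ 0.59593 half-lives.
t = n × t½ = 0.59593 × 198 ≈ 117.99 minutes.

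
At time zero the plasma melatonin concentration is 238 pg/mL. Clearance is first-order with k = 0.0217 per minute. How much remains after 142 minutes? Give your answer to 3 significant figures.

10.9 pg/mL

t½ = ln 2 / k = 0.69315 / 0.0217 ≈ 31.942 minutes.
Number of half-lives: n = 142/31.942 ≈ 4.4455.
Remaining = 238 × (1/2)^4.4455 = 238 × 0.045895 ≈ 10.923 pg/mL.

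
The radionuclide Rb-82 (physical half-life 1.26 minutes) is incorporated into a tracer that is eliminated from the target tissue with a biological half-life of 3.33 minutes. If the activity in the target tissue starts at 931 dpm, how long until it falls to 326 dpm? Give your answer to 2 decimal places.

1.38 minutes

1/t_eff = 1/t_phys + 1/t_biol = 1/1.26 + 1/3.33 = 1.094 per minute.
t_eff = 1.26 × 3.33 / (1.26 + 3.33) ≈ 0.91412 minutes.
n = log₂(931/326) ≈ 1.5139; t = 1.5139 × 0.91412 ≈ 1.3839 minutes.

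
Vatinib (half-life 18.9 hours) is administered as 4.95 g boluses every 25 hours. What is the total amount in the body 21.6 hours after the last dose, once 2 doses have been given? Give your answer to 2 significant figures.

3.1 g

The 2 doses were given 46.6, 21.6 hours ago.
Total = 4.95·(1/2)^(46.6/18.9) + 4.95·(1/2)^(21.6/18.9)
      = 0.89615 + 2.2417 ≈ 3.1378 g.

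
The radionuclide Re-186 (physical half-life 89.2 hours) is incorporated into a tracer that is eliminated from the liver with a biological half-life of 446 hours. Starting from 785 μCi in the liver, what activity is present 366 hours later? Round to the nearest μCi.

26 μCi

1/t_eff = 1/t_phys + 1/t_biol = 1/89.2 + 1/446 = 0.013453 per hour.
t_eff = 89.2 × 446 / (89.2 + 446) ≈ 74.333 hours.
Remaining = 785 × (1/2)^(366/74.333) = 785 × (1/2)^4.9238 ≈ 25.862 μCi.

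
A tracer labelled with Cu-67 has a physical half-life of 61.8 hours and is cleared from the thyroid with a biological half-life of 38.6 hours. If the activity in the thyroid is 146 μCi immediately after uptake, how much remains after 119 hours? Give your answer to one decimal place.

4.5 μCi

1/t_eff = 1/t_phys + 1/t_biol = 1/61.8 + 1/38.6 = 0.042088 per hour.
t_eff = 61.8 × 38.6 / (61.8 + 38.6) ≈ 23.76 hours.
Remaining = 146 × (1/2)^(119/23.76) = 146 × (1/2)^5.0085 ≈ 4.5358 μCi.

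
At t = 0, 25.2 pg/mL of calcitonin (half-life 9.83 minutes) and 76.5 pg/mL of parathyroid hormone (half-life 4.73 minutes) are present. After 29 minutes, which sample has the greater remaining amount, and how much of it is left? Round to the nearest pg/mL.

calcitonin, 3 pg/mL

calcitonin: 25.2 × (1/2)^2.9502 ≈ 3.2607 pg/mL.
parathyroid hormone: 76.5 × (1/2)^6.1311 ≈ 1.0915 pg/mL.
Calcitonin has more remaining, at ≈ 3.2607 pg/mL.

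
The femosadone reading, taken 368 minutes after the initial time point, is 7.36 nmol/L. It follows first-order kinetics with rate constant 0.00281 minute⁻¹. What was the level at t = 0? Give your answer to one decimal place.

t½ = ln 2 / λ = 0.69315 / 0.00281 ≈ 246.67 minutes.
Number of half-lives elapsed: n = 368/246.67 ≈ 1.4919.
A₀ = A × 2^n = 7.36 × 2^1.4919 = 7.36 × 2.8125 ≈ 20.7 nmol/L.

20.7 nmol/L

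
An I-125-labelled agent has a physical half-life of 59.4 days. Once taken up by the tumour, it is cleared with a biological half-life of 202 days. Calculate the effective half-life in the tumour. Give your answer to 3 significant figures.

1/t_eff = 1/t_phys + 1/t_biol = 1/59.4 + 1/202 = 0.021786 per day.
t_eff = 59.4 × 202 / (59.4 + 202) ≈ 45.902 days.

45.9 days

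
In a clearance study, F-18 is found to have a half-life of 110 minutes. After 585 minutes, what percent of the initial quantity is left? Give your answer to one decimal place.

2.5%

n = 585/110 ≈ 5.3182 half-lives.
Fraction remaining = (1/2)^5.3182 ≈ 0.025065, i.e. 2.5065%.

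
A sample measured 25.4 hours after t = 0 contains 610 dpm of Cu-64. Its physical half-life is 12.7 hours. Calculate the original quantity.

2440 dpm

Number of half-lives elapsed: n = 25.4/12.7 ≈ 2.
A₀ = A × 2^n = 610 × 2^2 = 610 × 4 ≈ 2440 dpm.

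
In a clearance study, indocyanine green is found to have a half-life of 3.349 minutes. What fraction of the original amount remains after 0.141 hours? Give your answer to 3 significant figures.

0.141 hours = 8.46 minutes.
n = 8.46/3.349 ≈ 2.5261 half-lives.
Fraction remaining = (1/2)^2.5261 ≈ 0.1736.

0.174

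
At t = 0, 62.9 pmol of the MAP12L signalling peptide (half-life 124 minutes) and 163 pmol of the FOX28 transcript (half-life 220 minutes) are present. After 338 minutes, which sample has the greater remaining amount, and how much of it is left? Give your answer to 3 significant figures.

MAP12L signalling peptide: 62.9 × (1/2)^2.7258 ≈ 9.5083 pmol.
FOX28 transcript: 163 × (1/2)^1.5364 ≈ 56.195 pmol.
FOX28 transcript has more remaining, at ≈ 56.195 pmol.

FOX28 transcript, 56.2 pmol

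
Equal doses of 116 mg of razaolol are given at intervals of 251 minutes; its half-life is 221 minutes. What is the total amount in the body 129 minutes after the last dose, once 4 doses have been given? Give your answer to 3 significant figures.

136 mg

The 4 doses were given 882, 631, 380, 129 minutes ago.
Total = 116·(1/2)^(882/221) + 116·(1/2)^(631/221) + 116·(1/2)^(380/221) + 116·(1/2)^(129/221)
      = 7.2956 + 16.031 + 35.225 + 77.4 ≈ 135.95 mg.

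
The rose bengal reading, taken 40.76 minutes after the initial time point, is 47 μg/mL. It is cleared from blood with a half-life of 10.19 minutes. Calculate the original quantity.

752 μg/mL

Number of half-lives elapsed: n = 40.76/10.19 ≈ 4.
A₀ = A × 2^n = 47 × 2^4 = 47 × 16 ≈ 752 μg/mL.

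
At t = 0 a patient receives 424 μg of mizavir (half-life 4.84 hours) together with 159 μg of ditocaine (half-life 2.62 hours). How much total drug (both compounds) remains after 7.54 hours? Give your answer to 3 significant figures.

mizavir: 424 × (1/2)^(7.54/4.84) = 424 × (1/2)^1.5579 ≈ 144.01 μg.
ditocaine: 159 × (1/2)^(7.54/2.62) = 159 × (1/2)^2.8779 ≈ 21.631 μg.
Total = 144.01 + 21.631 ≈ 165.65 μg.

166 μg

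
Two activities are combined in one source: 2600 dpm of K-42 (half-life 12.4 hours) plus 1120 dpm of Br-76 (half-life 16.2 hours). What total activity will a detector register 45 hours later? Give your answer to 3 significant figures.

K-42: 2600 × (1/2)^(45/12.4) = 2600 × (1/2)^3.629 ≈ 210.15 dpm.
Br-76: 1120 × (1/2)^(45/16.2) = 1120 × (1/2)^2.7778 ≈ 163.31 dpm.
Total = 210.15 + 163.31 ≈ 373.46 dpm.

373 dpm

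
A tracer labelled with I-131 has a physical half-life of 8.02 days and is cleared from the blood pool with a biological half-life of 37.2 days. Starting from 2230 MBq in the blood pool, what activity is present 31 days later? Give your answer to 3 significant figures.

85.9 MBq

1/t_eff = 1/t_phys + 1/t_biol = 1/8.02 + 1/37.2 = 0.15157 per day.
t_eff = 8.02 × 37.2 / (8.02 + 37.2) ≈ 6.5976 days.
Remaining = 2230 × (1/2)^(31/6.5976) = 2230 × (1/2)^4.6987 ≈ 85.875 MBq.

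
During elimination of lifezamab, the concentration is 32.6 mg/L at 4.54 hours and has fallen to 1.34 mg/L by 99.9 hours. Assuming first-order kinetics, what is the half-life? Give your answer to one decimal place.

Over Δt = 99.9 − 4.54 = 95.36 hours, the level fell by a factor of 32.6/1.34 ≈ 24.328.
n = log₂(24.328) ≈ 4.6046 half-lives, so t½ = 95.36/4.6046 ≈ 20.71 hours.

20.7 hours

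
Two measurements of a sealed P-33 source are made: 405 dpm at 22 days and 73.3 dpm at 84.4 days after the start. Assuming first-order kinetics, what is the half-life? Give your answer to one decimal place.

25.3 days

Over Δt = 84.4 − 22 = 62.4 days, the level fell by a factor of 405/73.3 ≈ 5.5252.
n = log₂(5.5252) ≈ 2.466 half-lives, so t½ = 62.4/2.466 ≈ 25.304 days.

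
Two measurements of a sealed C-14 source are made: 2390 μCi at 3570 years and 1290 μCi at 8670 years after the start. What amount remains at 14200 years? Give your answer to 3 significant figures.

661 μCi

Over Δt = 8670 − 3570 = 5100 years, the level fell by a factor of 2390/1290 ≈ 1.8527.
n = log₂(1.8527) ≈ 0.88964 half-lives, so t½ = 5100/0.88964 ≈ 5732.7 years.
From t = 8670 to t = 14200: 1290 × (1/2)^((14200−8670)/5732.7) ≈ 661 μCi.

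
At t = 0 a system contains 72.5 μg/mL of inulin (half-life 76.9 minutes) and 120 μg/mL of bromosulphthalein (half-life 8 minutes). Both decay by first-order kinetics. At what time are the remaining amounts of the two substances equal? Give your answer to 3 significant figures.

6.49 minutes

Set 72.5·(1/2)^(t/76.9) = 120·(1/2)^(t/8).
Taking log₂: log₂(72.5/120) = t·(1/76.9 − 1/8).
log₂(0.60417) = -0.72698; 1/76.9 − 1/8 = -0.112.
t = -0.72698 / -0.112 ≈ 6.4911 minutes.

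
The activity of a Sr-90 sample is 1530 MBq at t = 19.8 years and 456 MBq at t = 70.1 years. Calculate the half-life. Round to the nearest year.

29 years

Over Δt = 70.1 − 19.8 = 50.3 years, the level fell by a factor of 1530/456 ≈ 3.3553.
n = log₂(3.3553) ≈ 1.7464 half-lives, so t½ = 50.3/1.7464 ≈ 28.802 years.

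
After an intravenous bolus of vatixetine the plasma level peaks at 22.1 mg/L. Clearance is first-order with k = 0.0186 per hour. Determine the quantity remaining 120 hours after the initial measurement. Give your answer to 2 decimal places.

2.37 mg/L

t½ = ln 2 / k = 0.69315 / 0.0186 ≈ 37.266 hours.
Number of half-lives: n = 120/37.266 ≈ 3.2201.
Remaining = 22.1 × (1/2)^3.2201 = 22.1 × 0.10731 ≈ 2.3716 mg/L.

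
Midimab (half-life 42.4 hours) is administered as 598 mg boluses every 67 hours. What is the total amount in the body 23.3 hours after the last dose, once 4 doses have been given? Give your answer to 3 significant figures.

The 4 doses were given 224.3, 157.3, 90.3, 23.3 hours ago.
Total = 598·(1/2)^(224.3/42.4) + 598·(1/2)^(157.3/42.4) + 598·(1/2)^(90.3/42.4) + 598·(1/2)^(23.3/42.4)
      = 15.284 + 45.699 + 136.64 + 408.58 ≈ 606.21 mg.

606 mg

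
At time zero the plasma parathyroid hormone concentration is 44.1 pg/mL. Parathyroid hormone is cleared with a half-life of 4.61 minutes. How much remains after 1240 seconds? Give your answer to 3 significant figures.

1.97 pg/mL

Convert the elapsed time: 1240 seconds = 20.6667 minutes.
Number of half-lives: n = 20.6667/4.61 ≈ 4.483.
Remaining = 44.1 × (1/2)^4.483 = 44.1 × 0.044718 ≈ 1.9721 pg/mL.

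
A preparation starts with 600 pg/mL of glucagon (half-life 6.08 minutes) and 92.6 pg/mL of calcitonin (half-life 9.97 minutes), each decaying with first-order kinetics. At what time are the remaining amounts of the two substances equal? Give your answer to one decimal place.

42.0 minutes

Set 600·(1/2)^(t/6.08) = 92.6·(1/2)^(t/9.97).
Taking log₂: log₂(600/92.6) = t·(1/6.08 − 1/9.97).
log₂(6.4795) = 2.6959; 1/6.08 − 1/9.97 = 0.064173.
t = 2.6959 / 0.064173 ≈ 42.01 minutes.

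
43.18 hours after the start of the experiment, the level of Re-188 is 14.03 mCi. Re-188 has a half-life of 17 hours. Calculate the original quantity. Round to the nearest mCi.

82 mCi

Number of half-lives elapsed: n = 43.18/17 ≈ 2.54.
A₀ = A × 2^n = 14.03 × 2^2.54 = 14.03 × 5.8159 ≈ 81.597 mCi.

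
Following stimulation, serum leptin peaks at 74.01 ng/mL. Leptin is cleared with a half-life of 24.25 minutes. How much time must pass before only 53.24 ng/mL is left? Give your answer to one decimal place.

Fraction remaining = 53.24/74.01 ≈ 0.71936.
n = log₂(74.01/53.24) = ln(1.3901)/ln 2 ≈ 0.47521 half-lives.
t = n × t½ = 0.47521 × 24.25 ≈ 11.524 minutes.

11.5 minutes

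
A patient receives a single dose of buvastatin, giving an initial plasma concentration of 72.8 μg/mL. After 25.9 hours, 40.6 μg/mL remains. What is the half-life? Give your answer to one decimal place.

30.7 hours

A/A₀ = 40.6/72.8 ≈ 0.55769.
n = log₂(1.7931) ≈ 0.84246 half-lives elapsed in 25.9 hours.
t½ = 25.9/0.84246 ≈ 30.743 hours.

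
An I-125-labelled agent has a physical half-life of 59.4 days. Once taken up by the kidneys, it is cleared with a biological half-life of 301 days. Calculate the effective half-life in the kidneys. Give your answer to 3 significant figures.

49.6 days

1/t_eff = 1/t_phys + 1/t_biol = 1/59.4 + 1/301 = 0.020157 per day.
t_eff = 59.4 × 301 / (59.4 + 301) ≈ 49.61 days.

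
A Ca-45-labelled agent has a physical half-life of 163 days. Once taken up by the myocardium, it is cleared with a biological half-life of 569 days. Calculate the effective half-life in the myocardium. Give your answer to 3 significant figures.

1/t_eff = 1/t_phys + 1/t_biol = 1/163 + 1/569 = 0.0078924 per day.
t_eff = 163 × 569 / (163 + 569) ≈ 126.7 days.

127 days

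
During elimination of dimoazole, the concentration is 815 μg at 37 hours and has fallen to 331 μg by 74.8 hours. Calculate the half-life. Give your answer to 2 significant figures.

Over Δt = 74.8 − 37 = 37.8 hours, the level fell by a factor of 815/331 ≈ 2.4622.
n = log₂(2.4622) ≈ 1.3 half-lives, so t½ = 37.8/1.3 ≈ 29.078 hours.

29 hours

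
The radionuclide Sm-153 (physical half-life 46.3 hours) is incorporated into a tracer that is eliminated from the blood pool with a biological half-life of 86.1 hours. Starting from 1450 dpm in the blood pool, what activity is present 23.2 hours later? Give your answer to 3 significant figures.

850 dpm

1/t_eff = 1/t_phys + 1/t_biol = 1/46.3 + 1/86.1 = 0.033213 per hour.
t_eff = 46.3 × 86.1 / (46.3 + 86.1) ≈ 30.109 hours.
Remaining = 1450 × (1/2)^(23.2/30.109) = 1450 × (1/2)^0.77053 ≈ 849.99 dpm.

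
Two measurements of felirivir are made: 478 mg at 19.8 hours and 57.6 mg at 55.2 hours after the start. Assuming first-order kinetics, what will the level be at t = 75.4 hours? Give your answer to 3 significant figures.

17.2 mg

Over Δt = 55.2 − 19.8 = 35.4 hours, the level fell by a factor of 478/57.6 ≈ 8.2986.
n = log₂(8.2986) ≈ 3.0529 half-lives, so t½ = 35.4/3.0529 ≈ 11.596 hours.
From t = 55.2 to t = 75.4: 57.6 × (1/2)^((75.4−55.2)/11.596) ≈ 17.219 mg.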